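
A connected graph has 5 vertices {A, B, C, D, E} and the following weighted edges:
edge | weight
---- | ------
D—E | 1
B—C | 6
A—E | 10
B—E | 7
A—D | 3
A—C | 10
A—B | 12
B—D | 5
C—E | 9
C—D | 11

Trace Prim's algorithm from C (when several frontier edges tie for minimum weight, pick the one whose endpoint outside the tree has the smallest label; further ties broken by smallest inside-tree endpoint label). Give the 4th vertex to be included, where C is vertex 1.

E

Prim, starting at C.
Step 1: frontier [B—C 6, C—E 9, A—C 10, C—D 11] → take B—C (6); add B.
Step 2: frontier [B—D 5, B—E 7, A—B 12, C—E 9, A—C 10, C—D 11] → take B—D (5); add D.
Step 3: frontier [B—E 7, A—B 12, C—E 9, A—C 10, D—E 1, A—D 3] → take D—E (1); add E.
Step 4: frontier [A—B 12, A—C 10, A—D 3, A—E 10] → take A—D (3); add A.
Vertex order: C, B, D, E, A. The 4th vertex is E.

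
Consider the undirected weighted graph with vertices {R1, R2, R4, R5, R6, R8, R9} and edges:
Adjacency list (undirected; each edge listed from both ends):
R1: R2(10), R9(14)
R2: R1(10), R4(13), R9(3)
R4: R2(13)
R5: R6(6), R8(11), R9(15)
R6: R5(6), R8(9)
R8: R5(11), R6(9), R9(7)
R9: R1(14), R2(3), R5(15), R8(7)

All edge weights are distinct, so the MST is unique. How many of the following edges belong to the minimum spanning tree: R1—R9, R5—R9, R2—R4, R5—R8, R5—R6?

Kruskal: consider edges lightest-first.
R2—R9 (3): add. Components now {R2,R9} {R8} {R5} {R6} {R1} {R4}
R5—R6 (6): add. Components now {R2,R9} {R8} {R5,R6} {R1} {R4}
R8—R9 (7): add. Components now {R2,R8,R9} {R5,R6} {R1} {R4}
R6—R8 (9): add. Components now {R2,R5,R6,R8,R9} {R1} {R4}
R1—R2 (10): add. Components now {R1,R2,R5,R6,R8,R9} {R4}
R5—R8 (11): skip — R8 and R5 already connected.
R2—R4 (13): add. Components now {R1,R2,R4,R5,R6,R8,R9}
MST edge set: {R2—R9, R5—R6, R8—R9, R6—R8, R1—R2, R2—R4}.
Of the listed edges, {R2—R4, R5—R6} are in the MST → 2.

2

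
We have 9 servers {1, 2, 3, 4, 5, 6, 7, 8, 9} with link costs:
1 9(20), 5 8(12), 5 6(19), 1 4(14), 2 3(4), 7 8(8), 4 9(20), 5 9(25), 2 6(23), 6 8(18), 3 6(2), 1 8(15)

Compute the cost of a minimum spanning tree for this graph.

93

Kruskal: consider edges lightest-first.
3 6 (2): add — endpoints in different components.
2 3 (4): add — endpoints in different components.
7 8 (8): add — endpoints in different components.
5 8 (12): add — endpoints in different components.
1 4 (14): add — endpoints in different components.
1 8 (15): add — endpoints in different components.
6 8 (18): add — endpoints in different components.
5 6 (19): skip — 5 and 6 already connected.
1 9 (20): add — endpoints in different components.
MST edges: 3 6, 2 3, 7 8, 5 8, 1 4, 1 8, 6 8, 1 9; total weight 2+4+8+12+14+15+18+20 = 93.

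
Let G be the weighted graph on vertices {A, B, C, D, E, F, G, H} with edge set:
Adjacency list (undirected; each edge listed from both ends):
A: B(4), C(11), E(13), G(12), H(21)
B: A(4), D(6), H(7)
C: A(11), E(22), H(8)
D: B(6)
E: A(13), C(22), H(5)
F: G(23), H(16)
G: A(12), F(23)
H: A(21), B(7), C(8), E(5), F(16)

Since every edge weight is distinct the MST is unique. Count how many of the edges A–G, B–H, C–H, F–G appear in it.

Kruskal's algorithm — process edges by increasing weight (ties by edge label):
A–B (4): add — endpoints in different components.
E–H (5): add — endpoints in different components.
B–D (6): add — endpoints in different components.
B–H (7): add — endpoints in different components.
C–H (8): add — endpoints in different components.
A–C (11): skip — A and C already connected.
A–G (12): add — endpoints in different components.
A–E (13): skip — A and E already connected.
F–H (16): add — endpoints in different components.
MST edge set: {A–B, E–H, B–D, B–H, C–H, A–G, F–H}.
Of the listed edges, {A–G, B–H, C–H} are in the MST → 3.

3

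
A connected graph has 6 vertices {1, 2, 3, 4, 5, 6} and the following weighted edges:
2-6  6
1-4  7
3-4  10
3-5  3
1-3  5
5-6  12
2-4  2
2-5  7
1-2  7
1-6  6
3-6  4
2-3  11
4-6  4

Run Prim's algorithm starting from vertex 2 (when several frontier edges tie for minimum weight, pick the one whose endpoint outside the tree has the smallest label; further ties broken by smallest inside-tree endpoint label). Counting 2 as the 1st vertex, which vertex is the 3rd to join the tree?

6

Grow the tree from 2 using Prim:
Step 1: frontier [2-4 2, 2-6 6, 1-2 7, 2-5 7, 2-3 11] → take 2-4 (2); add 4.
Step 2: frontier [2-6 6, 1-2 7, 2-5 7, 2-3 11, 4-6 4, 1-4 7, 3-4 10] → take 4-6 (4); add 6.
Step 3: frontier [1-2 7, 2-5 7, 2-3 11, 1-4 7, 3-4 10, 3-6 4, 1-6 6, 5-6 12] → take 3-6 (4); add 3.
Step 4: frontier [1-2 7, 2-5 7, 3-5 3, 1-3 5, 1-4 7, 1-6 6, 5-6 12] → take 3-5 (3); add 5.
Step 5: frontier [1-2 7, 1-3 5, 1-4 7, 1-6 6] → take 1-3 (5); add 1.
Vertex order: 2, 4, 6, 3, 5, 1. The 3rd vertex is 6.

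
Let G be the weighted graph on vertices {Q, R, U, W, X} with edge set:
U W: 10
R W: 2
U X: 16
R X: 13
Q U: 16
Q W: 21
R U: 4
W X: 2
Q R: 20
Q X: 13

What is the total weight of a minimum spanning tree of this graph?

Kruskal's algorithm — process edges by increasing weight (ties by edge label):
R W (2): add — endpoints in different components.
W X (2): add — endpoints in different components.
R U (4): add — endpoints in different components.
U W (10): skip — W and U already connected.
Q X (13): add — endpoints in different components.
MST edges: R W, W X, R U, Q X; total weight 2+2+4+13 = 21.

21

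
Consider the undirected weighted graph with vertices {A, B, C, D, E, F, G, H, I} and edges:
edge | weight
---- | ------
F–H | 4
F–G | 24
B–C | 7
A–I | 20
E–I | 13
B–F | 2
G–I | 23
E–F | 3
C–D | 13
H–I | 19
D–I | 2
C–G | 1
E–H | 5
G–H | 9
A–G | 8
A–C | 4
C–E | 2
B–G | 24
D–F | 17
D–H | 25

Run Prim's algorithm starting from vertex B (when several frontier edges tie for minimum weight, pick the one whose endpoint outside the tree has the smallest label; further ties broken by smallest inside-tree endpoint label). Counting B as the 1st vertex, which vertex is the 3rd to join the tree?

E

Prim's algorithm from B:
Step 1: cheapest edge leaving the tree is B–F (2); add F.
Step 2: cheapest edge leaving the tree is E–F (3); add E.
Step 3: cheapest edge leaving the tree is C–E (2); add C.
Step 4: cheapest edge leaving the tree is C–G (1); add G.
Step 5: cheapest edge leaving the tree is A–C (4); add A.
Step 6: cheapest edge leaving the tree is F–H (4); add H.
Step 7: cheapest edge leaving the tree is C–D (13); add D.
Step 8: cheapest edge leaving the tree is D–I (2); add I.
Vertex order: B, F, E, C, G, A, H, D, I. The 3rd vertex is E.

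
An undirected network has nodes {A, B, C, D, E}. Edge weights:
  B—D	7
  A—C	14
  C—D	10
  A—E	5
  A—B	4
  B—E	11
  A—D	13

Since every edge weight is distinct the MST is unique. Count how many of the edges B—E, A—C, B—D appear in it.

Sort edges by weight, then run Kruskal:
A—B (4): add. Components now {A,B} {C} {D} {E}
A—E (5): add. Components now {A,B,E} {C} {D}
B—D (7): add. Components now {A,B,D,E} {C}
C—D (10): add. Components now {A,B,C,D,E}
MST edge set: {A—B, A—E, B—D, C—D}.
Of the listed edges, {B—D} are in the MST → 1.

1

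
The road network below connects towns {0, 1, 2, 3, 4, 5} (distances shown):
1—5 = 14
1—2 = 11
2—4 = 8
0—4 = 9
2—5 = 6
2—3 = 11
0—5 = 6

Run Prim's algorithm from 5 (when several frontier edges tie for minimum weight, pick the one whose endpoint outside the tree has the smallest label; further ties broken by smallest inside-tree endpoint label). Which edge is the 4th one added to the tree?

Prim, starting at 5.
Step 1: frontier [0—5 6, 2—5 6, 1—5 14] → take 0—5 (6); add 0.
Step 2: frontier [0—4 9, 2—5 6, 1—5 14] → take 2—5 (6); add 2.
Step 3: frontier [0—4 9, 2—4 8, 1—2 11, 2—3 11, 1—5 14] → take 2—4 (8); add 4.
Step 4: frontier [1—2 11, 2—3 11, 1—5 14] → take 1—2 (11); add 1.
Step 5: frontier [2—3 11] → take 2—3 (11); add 3.
The 4th edge added is 1—2.

1-2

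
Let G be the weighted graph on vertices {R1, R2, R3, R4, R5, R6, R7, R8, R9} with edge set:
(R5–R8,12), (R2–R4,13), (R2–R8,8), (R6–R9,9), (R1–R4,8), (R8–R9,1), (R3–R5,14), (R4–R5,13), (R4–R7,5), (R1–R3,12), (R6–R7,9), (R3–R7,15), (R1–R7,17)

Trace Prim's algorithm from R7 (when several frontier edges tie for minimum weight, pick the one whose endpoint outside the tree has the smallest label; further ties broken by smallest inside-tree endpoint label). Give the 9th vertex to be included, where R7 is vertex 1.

Prim, starting at R7.
Step 1: cheapest edge leaving the tree is R4–R7 (5); add R4.
Step 2: cheapest edge leaving the tree is R1–R4 (8); add R1.
Step 3: cheapest edge leaving the tree is R6–R7 (9); add R6.
Step 4: cheapest edge leaving the tree is R6–R9 (9); add R9.
Step 5: cheapest edge leaving the tree is R8–R9 (1); add R8.
Step 6: cheapest edge leaving the tree is R2–R8 (8); add R2.
Step 7: cheapest edge leaving the tree is R1–R3 (12); add R3.
Step 8: cheapest edge leaving the tree is R5–R8 (12); add R5.
Vertex order: R7, R4, R1, R6, R9, R8, R2, R3, R5. The 9th vertex is R5.

R5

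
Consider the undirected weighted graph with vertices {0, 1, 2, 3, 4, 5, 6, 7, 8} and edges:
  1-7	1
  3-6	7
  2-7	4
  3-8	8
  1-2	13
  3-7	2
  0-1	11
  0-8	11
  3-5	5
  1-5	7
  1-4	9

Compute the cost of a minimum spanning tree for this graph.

47

Prim's algorithm from 6:
Step 1: cheapest edge leaving the tree is 3-6 (7); add 3.
Step 2: cheapest edge leaving the tree is 3-7 (2); add 7.
Step 3: cheapest edge leaving the tree is 1-7 (1); add 1.
Step 4: cheapest edge leaving the tree is 2-7 (4); add 2.
Step 5: cheapest edge leaving the tree is 3-5 (5); add 5.
Step 6: cheapest edge leaving the tree is 3-8 (8); add 8.
Step 7: cheapest edge leaving the tree is 1-4 (9); add 4.
Step 8: cheapest edge leaving the tree is 0-1 (11); add 0.
MST edges: 3-6, 3-7, 1-7, 2-7, 3-5, 3-8, 1-4, 0-1; total weight 7+2+1+4+5+8+9+11 = 47.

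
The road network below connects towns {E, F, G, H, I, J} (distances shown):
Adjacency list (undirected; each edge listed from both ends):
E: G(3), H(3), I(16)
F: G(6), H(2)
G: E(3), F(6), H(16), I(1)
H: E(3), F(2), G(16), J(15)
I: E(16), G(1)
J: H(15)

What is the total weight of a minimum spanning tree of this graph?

Sort edges by weight, then run Kruskal:
G–I (1): add — endpoints in different components.
F–H (2): add — endpoints in different components.
E–G (3): add — endpoints in different components.
E–H (3): add — endpoints in different components.
F–G (6): skip — F and G already connected.
H–J (15): add — endpoints in different components.
MST edges: G–I, F–H, E–G, E–H, H–J; total weight 1+2+3+3+15 = 24.

24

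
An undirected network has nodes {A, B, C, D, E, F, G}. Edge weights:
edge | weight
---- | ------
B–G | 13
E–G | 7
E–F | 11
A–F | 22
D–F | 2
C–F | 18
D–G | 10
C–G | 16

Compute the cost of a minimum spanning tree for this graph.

Sort edges by weight, then run Kruskal:
D–F (2): add — endpoints in different components.
E–G (7): add — endpoints in different components.
D–G (10): add — endpoints in different components.
E–F (11): skip — E and F already connected.
B–G (13): add — endpoints in different components.
C–G (16): add — endpoints in different components.
C–F (18): skip — C and F already connected.
A–F (22): add — endpoints in different components.
MST edges: D–F, E–G, D–G, B–G, C–G, A–F; total weight 2+7+10+13+16+22 = 70.

70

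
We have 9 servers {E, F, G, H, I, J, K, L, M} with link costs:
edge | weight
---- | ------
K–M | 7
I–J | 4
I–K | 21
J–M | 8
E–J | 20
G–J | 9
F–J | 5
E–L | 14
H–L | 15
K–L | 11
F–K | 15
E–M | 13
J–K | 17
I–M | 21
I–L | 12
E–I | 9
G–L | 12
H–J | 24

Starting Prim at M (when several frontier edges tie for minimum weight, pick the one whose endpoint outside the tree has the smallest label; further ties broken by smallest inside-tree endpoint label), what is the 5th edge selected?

E-I

Prim's algorithm from M:
Step 1: cheapest edge leaving the tree is K–M (7); add K.
Step 2: cheapest edge leaving the tree is J–M (8); add J.
Step 3: cheapest edge leaving the tree is I–J (4); add I.
Step 4: cheapest edge leaving the tree is F–J (5); add F.
Step 5: cheapest edge leaving the tree is E–I (9); add E.
Step 6: cheapest edge leaving the tree is G–J (9); add G.
Step 7: cheapest edge leaving the tree is K–L (11); add L.
Step 8: cheapest edge leaving the tree is H–L (15); add H.
The 5th edge added is E–I.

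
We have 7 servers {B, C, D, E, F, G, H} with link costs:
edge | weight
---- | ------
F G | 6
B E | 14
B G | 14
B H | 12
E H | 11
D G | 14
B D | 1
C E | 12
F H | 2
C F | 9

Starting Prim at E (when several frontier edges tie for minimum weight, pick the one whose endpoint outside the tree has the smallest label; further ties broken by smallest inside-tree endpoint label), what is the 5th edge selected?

Grow the tree from E using Prim:
Step 1: cheapest edge leaving the tree is E H (11); add H.
Step 2: cheapest edge leaving the tree is F H (2); add F.
Step 3: cheapest edge leaving the tree is F G (6); add G.
Step 4: cheapest edge leaving the tree is C F (9); add C.
Step 5: cheapest edge leaving the tree is B H (12); add B.
Step 6: cheapest edge leaving the tree is B D (1); add D.
The 5th edge added is B H.

B-H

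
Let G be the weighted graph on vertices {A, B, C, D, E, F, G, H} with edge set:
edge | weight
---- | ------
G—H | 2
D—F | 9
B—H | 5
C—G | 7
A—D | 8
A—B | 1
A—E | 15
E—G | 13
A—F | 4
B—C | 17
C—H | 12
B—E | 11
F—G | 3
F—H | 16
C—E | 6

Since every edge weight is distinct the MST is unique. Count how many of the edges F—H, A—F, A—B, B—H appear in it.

Kruskal: consider edges lightest-first.
A—B (1): add — endpoints in different components.
G—H (2): add — endpoints in different components.
F—G (3): add — endpoints in different components.
A—F (4): add — endpoints in different components.
B—H (5): skip — B and H already connected.
C—E (6): add — endpoints in different components.
C—G (7): add — endpoints in different components.
A—D (8): add — endpoints in different components.
MST edge set: {A—B, G—H, F—G, A—F, C—E, C—G, A—D}.
Of the listed edges, {A—F, A—B} are in the MST → 2.

2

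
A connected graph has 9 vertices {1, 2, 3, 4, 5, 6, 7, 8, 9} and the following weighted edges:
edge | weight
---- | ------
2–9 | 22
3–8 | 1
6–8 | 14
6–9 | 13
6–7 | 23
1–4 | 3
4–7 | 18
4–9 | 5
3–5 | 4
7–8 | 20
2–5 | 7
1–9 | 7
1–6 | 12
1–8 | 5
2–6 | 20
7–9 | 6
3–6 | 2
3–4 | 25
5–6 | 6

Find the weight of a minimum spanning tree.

33

Prim, starting at 4.
Step 1: cheapest edge leaving the tree is 1–4 (3); add 1.
Step 2: cheapest edge leaving the tree is 1–8 (5); add 8.
Step 3: cheapest edge leaving the tree is 3–8 (1); add 3.
Step 4: cheapest edge leaving the tree is 3–6 (2); add 6.
Step 5: cheapest edge leaving the tree is 3–5 (4); add 5.
Step 6: cheapest edge leaving the tree is 4–9 (5); add 9.
Step 7: cheapest edge leaving the tree is 7–9 (6); add 7.
Step 8: cheapest edge leaving the tree is 2–5 (7); add 2.
MST edges: 1–4, 1–8, 3–8, 3–6, 3–5, 4–9, 7–9, 2–5; total weight 3+5+1+2+4+5+6+7 = 33.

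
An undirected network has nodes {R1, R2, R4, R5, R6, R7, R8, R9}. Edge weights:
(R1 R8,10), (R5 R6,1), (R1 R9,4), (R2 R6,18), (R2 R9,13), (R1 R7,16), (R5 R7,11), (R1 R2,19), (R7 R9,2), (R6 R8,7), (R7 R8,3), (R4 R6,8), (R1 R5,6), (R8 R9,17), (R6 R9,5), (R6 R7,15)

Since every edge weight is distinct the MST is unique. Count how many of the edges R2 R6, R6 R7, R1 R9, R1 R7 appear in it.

Kruskal: consider edges lightest-first.
R5 R6 (1): add — endpoints in different components.
R7 R9 (2): add — endpoints in different components.
R7 R8 (3): add — endpoints in different components.
R1 R9 (4): add — endpoints in different components.
R6 R9 (5): add — endpoints in different components.
R1 R5 (6): skip — R5 and R1 already connected.
R6 R8 (7): skip — R8 and R6 already connected.
R4 R6 (8): add — endpoints in different components.
R1 R8 (10): skip — R8 and R1 already connected.
R5 R7 (11): skip — R5 and R7 already connected.
R2 R9 (13): add — endpoints in different components.
MST edge set: {R5 R6, R7 R9, R7 R8, R1 R9, R6 R9, R4 R6, R2 R9}.
Of the listed edges, {R1 R9} are in the MST → 1.

1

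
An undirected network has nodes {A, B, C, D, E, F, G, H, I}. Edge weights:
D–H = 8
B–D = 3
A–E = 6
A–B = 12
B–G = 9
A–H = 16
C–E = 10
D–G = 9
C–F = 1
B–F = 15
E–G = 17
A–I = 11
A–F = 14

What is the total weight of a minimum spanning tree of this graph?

Kruskal's algorithm — process edges by increasing weight (ties by edge label):
C–F (1): add — endpoints in different components.
B–D (3): add — endpoints in different components.
A–E (6): add — endpoints in different components.
D–H (8): add — endpoints in different components.
B–G (9): add — endpoints in different components.
D–G (9): skip — D and G already connected.
C–E (10): add — endpoints in different components.
A–I (11): add — endpoints in different components.
A–B (12): add — endpoints in different components.
MST edges: C–F, B–D, A–E, D–H, B–G, C–E, A–I, A–B; total weight 1+3+6+8+9+10+11+12 = 60.

60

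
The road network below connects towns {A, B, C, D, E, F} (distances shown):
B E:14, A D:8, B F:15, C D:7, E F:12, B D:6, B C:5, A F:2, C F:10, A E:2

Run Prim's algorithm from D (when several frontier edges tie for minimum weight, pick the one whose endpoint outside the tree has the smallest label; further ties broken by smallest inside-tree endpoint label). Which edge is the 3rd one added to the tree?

A-D

Prim's algorithm from D:
Step 1: cheapest edge leaving the tree is B D (6); add B.
Step 2: cheapest edge leaving the tree is B C (5); add C.
Step 3: cheapest edge leaving the tree is A D (8); add A.
Step 4: cheapest edge leaving the tree is A E (2); add E.
Step 5: cheapest edge leaving the tree is A F (2); add F.
The 3rd edge added is A D.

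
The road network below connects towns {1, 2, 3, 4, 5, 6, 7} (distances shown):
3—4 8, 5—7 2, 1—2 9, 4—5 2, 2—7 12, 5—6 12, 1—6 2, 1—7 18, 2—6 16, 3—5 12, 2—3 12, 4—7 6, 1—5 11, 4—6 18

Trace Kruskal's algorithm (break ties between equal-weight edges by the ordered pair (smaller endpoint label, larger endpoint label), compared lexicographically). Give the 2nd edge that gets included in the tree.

Kruskal: consider edges lightest-first.
1—6 (2): add — endpoints in different components.
4—5 (2): add — endpoints in different components.
5—7 (2): add — endpoints in different components.
4—7 (6): skip — 4 and 7 already connected.
3—4 (8): add — endpoints in different components.
1—2 (9): add — endpoints in different components.
1—5 (11): add — endpoints in different components.
The 2nd edge added is 4—5.

4-5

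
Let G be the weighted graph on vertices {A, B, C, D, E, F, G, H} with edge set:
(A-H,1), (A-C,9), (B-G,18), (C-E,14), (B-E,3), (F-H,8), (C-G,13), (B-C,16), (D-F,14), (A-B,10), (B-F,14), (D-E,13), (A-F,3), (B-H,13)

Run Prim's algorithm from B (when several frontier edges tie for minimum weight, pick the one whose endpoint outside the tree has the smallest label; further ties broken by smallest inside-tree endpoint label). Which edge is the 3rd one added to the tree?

A-H

Prim, starting at B.
Step 1: cheapest edge leaving the tree is B-E (3); add E.
Step 2: cheapest edge leaving the tree is A-B (10); add A.
Step 3: cheapest edge leaving the tree is A-H (1); add H.
Step 4: cheapest edge leaving the tree is A-F (3); add F.
Step 5: cheapest edge leaving the tree is A-C (9); add C.
Step 6: cheapest edge leaving the tree is D-E (13); add D.
Step 7: cheapest edge leaving the tree is C-G (13); add G.
The 3rd edge added is A-H.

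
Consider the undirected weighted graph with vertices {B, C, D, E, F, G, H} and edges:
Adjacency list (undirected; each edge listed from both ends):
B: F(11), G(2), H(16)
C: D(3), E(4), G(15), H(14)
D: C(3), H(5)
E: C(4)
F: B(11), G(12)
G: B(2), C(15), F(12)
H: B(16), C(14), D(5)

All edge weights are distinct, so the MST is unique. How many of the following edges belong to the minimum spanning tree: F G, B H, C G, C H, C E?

Kruskal: consider edges lightest-first.
B G (2): add. Components now {B,G} {C} {D} {E} {F} {H}
C D (3): add. Components now {B,G} {C,D} {E} {F} {H}
C E (4): add. Components now {B,G} {C,D,E} {F} {H}
D H (5): add. Components now {B,G} {C,D,E,H} {F}
B F (11): add. Components now {B,F,G} {C,D,E,H}
F G (12): skip — F and G already connected.
C H (14): skip — C and H already connected.
C G (15): add. Components now {B,C,D,E,F,G,H}
MST edge set: {B G, C D, C E, D H, B F, C G}.
Of the listed edges, {C G, C E} are in the MST → 2.

2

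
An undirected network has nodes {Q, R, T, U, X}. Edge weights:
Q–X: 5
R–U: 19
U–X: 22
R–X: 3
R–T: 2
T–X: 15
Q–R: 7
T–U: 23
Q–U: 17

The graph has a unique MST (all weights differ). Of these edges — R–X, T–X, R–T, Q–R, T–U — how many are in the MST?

Kruskal: consider edges lightest-first.
R–T (2): add. Components now {U} {R,T} {Q} {X}
R–X (3): add. Components now {U} {R,T,X} {Q}
Q–X (5): add. Components now {U} {Q,R,T,X}
Q–R (7): skip — R and Q already connected.
T–X (15): skip — T and X already connected.
Q–U (17): add. Components now {Q,R,T,U,X}
MST edge set: {R–T, R–X, Q–X, Q–U}.
Of the listed edges, {R–X, R–T} are in the MST → 2.

2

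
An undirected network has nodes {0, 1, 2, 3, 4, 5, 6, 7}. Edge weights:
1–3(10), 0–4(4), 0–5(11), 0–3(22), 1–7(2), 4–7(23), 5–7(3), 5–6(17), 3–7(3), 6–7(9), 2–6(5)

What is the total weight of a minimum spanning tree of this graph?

37

Kruskal: consider edges lightest-first.
1–7 (2): add — endpoints in different components.
3–7 (3): add — endpoints in different components.
5–7 (3): add — endpoints in different components.
0–4 (4): add — endpoints in different components.
2–6 (5): add — endpoints in different components.
6–7 (9): add — endpoints in different components.
1–3 (10): skip — 1 and 3 already connected.
0–5 (11): add — endpoints in different components.
MST edges: 1–7, 3–7, 5–7, 0–4, 2–6, 6–7, 0–5; total weight 2+3+3+4+5+9+11 = 37.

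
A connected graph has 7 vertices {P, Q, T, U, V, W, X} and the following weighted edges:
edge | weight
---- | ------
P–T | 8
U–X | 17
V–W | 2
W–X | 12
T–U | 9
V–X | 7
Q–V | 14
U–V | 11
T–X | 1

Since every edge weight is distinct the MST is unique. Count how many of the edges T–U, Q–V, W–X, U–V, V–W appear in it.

Kruskal's algorithm — process edges by increasing weight (ties by edge label):
T–X (1): add — endpoints in different components.
V–W (2): add — endpoints in different components.
V–X (7): add — endpoints in different components.
P–T (8): add — endpoints in different components.
T–U (9): add — endpoints in different components.
U–V (11): skip — V and U already connected.
W–X (12): skip — W and X already connected.
Q–V (14): add — endpoints in different components.
MST edge set: {T–X, V–W, V–X, P–T, T–U, Q–V}.
Of the listed edges, {T–U, Q–V, V–W} are in the MST → 3.

3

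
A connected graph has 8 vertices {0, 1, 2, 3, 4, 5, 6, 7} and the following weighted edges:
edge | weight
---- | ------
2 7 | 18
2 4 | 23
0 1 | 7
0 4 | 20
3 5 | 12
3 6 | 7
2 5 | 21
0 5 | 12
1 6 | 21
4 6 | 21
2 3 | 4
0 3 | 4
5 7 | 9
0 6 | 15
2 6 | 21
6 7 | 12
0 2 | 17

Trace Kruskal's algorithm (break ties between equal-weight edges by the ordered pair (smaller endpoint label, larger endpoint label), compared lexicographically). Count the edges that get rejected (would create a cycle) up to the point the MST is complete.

5

Kruskal: consider edges lightest-first.
0 3 (4): add — endpoints in different components.
2 3 (4): add — endpoints in different components.
0 1 (7): add — endpoints in different components.
3 6 (7): add — endpoints in different components.
5 7 (9): add — endpoints in different components.
0 5 (12): add — endpoints in different components.
3 5 (12): skip — 3 and 5 already connected.
6 7 (12): skip — 6 and 7 already connected.
0 6 (15): skip — 0 and 6 already connected.
0 2 (17): skip — 0 and 2 already connected.
2 7 (18): skip — 2 and 7 already connected.
0 4 (20): add — endpoints in different components.
Edges rejected before the tree was complete: 5.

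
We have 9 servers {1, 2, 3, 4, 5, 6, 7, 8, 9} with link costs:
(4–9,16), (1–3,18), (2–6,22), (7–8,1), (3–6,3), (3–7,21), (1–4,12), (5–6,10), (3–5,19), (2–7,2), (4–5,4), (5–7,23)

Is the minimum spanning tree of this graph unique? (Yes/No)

Kruskal: consider edges lightest-first.
7–8 (1): add — endpoints in different components.
2–7 (2): add — endpoints in different components.
3–6 (3): add — endpoints in different components.
4–5 (4): add — endpoints in different components.
5–6 (10): add — endpoints in different components.
1–4 (12): add — endpoints in different components.
4–9 (16): add — endpoints in different components.
1–3 (18): skip — 1 and 3 already connected.
3–5 (19): skip — 3 and 5 already connected.
3–7 (21): add — endpoints in different components.
Every non-tree edge has weight strictly greater than the heaviest edge on the tree path between its endpoints, so the MST is unique.

Yes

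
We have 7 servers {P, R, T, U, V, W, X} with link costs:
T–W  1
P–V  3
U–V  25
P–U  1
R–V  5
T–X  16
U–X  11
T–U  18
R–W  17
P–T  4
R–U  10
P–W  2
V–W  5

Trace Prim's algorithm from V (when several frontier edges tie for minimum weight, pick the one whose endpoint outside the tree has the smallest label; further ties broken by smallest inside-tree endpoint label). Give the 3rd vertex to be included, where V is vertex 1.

U

Prim, starting at V.
Step 1: frontier [P–V 3, R–V 5, V–W 5, U–V 25] → take P–V (3); add P.
Step 2: frontier [P–U 1, P–W 2, P–T 4, R–V 5, V–W 5, U–V 25] → take P–U (1); add U.
Step 3: frontier [P–W 2, P–T 4, R–U 10, U–X 11, T–U 18, R–V 5, V–W 5] → take P–W (2); add W.
Step 4: frontier [P–T 4, R–U 10, U–X 11, T–U 18, R–V 5, T–W 1, R–W 17] → take T–W (1); add T.
Step 5: frontier [T–X 16, R–U 10, U–X 11, R–V 5, R–W 17] → take R–V (5); add R.
Step 6: frontier [T–X 16, U–X 11] → take U–X (11); add X.
Vertex order: V, P, U, W, T, R, X. The 3rd vertex is U.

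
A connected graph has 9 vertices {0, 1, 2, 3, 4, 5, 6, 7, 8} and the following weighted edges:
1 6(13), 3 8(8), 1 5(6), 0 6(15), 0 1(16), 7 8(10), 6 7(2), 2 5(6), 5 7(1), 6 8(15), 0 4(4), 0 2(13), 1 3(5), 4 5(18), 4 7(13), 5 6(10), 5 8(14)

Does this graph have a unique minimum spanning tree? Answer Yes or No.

No

Sort edges by weight, then run Kruskal:
5 7 (1): add — endpoints in different components.
6 7 (2): add — endpoints in different components.
0 4 (4): add — endpoints in different components.
1 3 (5): add — endpoints in different components.
1 5 (6): add — endpoints in different components.
2 5 (6): add — endpoints in different components.
3 8 (8): add — endpoints in different components.
5 6 (10): skip — 5 and 6 already connected.
7 8 (10): skip — 7 and 8 already connected.
0 2 (13): add — endpoints in different components.
Non-tree edge 4 7 has weight 13, equal to the heaviest edge on its tree cycle — swapping gives another MST of the same weight. Not unique.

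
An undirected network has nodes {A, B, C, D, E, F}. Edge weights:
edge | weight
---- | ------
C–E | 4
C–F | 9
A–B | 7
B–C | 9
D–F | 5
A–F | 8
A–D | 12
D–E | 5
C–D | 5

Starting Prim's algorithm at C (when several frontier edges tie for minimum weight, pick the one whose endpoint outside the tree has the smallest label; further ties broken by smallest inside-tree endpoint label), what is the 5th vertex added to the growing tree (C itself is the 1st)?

Grow the tree from C using Prim:
Step 1: cheapest edge leaving the tree is C–E (4); add E.
Step 2: cheapest edge leaving the tree is C–D (5); add D.
Step 3: cheapest edge leaving the tree is D–F (5); add F.
Step 4: cheapest edge leaving the tree is A–F (8); add A.
Step 5: cheapest edge leaving the tree is A–B (7); add B.
Vertex order: C, E, D, F, A, B. The 5th vertex is A.

A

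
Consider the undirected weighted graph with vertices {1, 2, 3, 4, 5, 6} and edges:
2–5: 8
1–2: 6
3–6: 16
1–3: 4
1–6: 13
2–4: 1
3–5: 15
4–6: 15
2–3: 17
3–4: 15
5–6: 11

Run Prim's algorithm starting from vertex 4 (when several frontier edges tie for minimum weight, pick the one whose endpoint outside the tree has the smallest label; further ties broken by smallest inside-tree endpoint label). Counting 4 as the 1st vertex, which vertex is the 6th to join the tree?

6

Prim, starting at 4.
Step 1: frontier [2–4 1, 3–4 15, 4–6 15] → take 2–4 (1); add 2.
Step 2: frontier [1–2 6, 2–5 8, 2–3 17, 3–4 15, 4–6 15] → take 1–2 (6); add 1.
Step 3: frontier [1–3 4, 1–6 13, 2–5 8, 2–3 17, 3–4 15, 4–6 15] → take 1–3 (4); add 3.
Step 4: frontier [1–6 13, 2–5 8, 3–5 15, 3–6 16, 4–6 15] → take 2–5 (8); add 5.
Step 5: frontier [1–6 13, 3–6 16, 4–6 15, 5–6 11] → take 5–6 (11); add 6.
Vertex order: 4, 2, 1, 3, 5, 6. The 6th vertex is 6.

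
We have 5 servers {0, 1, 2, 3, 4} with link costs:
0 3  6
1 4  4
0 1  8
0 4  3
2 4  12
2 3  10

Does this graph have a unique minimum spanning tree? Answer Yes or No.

Yes

Kruskal's algorithm — process edges by increasing weight (ties by edge label):
0 4 (3): add — endpoints in different components.
1 4 (4): add — endpoints in different components.
0 3 (6): add — endpoints in different components.
0 1 (8): skip — 0 and 1 already connected.
2 3 (10): add — endpoints in different components.
Every non-tree edge has weight strictly greater than the heaviest edge on the tree path between its endpoints, so the MST is unique.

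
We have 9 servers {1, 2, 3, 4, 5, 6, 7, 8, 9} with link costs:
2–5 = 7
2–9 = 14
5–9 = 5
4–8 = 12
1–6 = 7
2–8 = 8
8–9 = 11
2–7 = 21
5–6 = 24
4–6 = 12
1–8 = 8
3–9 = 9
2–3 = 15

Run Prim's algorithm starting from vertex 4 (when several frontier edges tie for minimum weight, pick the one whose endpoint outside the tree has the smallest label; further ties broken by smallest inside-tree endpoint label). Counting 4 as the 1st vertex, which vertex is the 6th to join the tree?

Grow the tree from 4 using Prim:
Step 1: cheapest edge leaving the tree is 4–6 (12); add 6.
Step 2: cheapest edge leaving the tree is 1–6 (7); add 1.
Step 3: cheapest edge leaving the tree is 1–8 (8); add 8.
Step 4: cheapest edge leaving the tree is 2–8 (8); add 2.
Step 5: cheapest edge leaving the tree is 2–5 (7); add 5.
Step 6: cheapest edge leaving the tree is 5–9 (5); add 9.
Step 7: cheapest edge leaving the tree is 3–9 (9); add 3.
Step 8: cheapest edge leaving the tree is 2–7 (21); add 7.
Vertex order: 4, 6, 1, 8, 2, 5, 9, 3, 7. The 6th vertex is 5.

5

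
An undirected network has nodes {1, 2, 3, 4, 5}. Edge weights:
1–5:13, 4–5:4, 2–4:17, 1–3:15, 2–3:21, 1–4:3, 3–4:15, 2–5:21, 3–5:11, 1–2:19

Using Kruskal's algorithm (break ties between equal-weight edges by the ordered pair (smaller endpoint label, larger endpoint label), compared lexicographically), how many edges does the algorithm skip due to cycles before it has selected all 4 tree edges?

3

Sort edges by weight, then run Kruskal:
1–4 (3): add — endpoints in different components.
4–5 (4): add — endpoints in different components.
3–5 (11): add — endpoints in different components.
1–5 (13): skip — 1 and 5 already connected.
1–3 (15): skip — 1 and 3 already connected.
3–4 (15): skip — 3 and 4 already connected.
2–4 (17): add — endpoints in different components.
Edges rejected before the tree was complete: 3.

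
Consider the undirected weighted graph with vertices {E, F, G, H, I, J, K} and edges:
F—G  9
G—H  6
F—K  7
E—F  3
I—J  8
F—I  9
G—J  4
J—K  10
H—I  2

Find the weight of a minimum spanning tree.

31

Prim, starting at K.
Step 1: cheapest edge leaving the tree is F—K (7); add F.
Step 2: cheapest edge leaving the tree is E—F (3); add E.
Step 3: cheapest edge leaving the tree is F—G (9); add G.
Step 4: cheapest edge leaving the tree is G—J (4); add J.
Step 5: cheapest edge leaving the tree is G—H (6); add H.
Step 6: cheapest edge leaving the tree is H—I (2); add I.
MST edges: F—K, E—F, F—G, G—J, G—H, H—I; total weight 7+3+9+4+6+2 = 31.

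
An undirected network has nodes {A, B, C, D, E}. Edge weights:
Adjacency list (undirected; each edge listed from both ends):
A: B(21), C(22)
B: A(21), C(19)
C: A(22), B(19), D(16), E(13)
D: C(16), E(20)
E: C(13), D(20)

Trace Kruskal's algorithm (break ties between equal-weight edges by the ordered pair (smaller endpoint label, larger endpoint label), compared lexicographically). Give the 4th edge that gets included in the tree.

Kruskal's algorithm — process edges by increasing weight (ties by edge label):
C—E (13): add. Components now {A} {B} {C,E} {D}
C—D (16): add. Components now {A} {B} {C,D,E}
B—C (19): add. Components now {A} {B,C,D,E}
D—E (20): skip — D and E already connected.
A—B (21): add. Components now {A,B,C,D,E}
The 4th edge added is A—B.

A-B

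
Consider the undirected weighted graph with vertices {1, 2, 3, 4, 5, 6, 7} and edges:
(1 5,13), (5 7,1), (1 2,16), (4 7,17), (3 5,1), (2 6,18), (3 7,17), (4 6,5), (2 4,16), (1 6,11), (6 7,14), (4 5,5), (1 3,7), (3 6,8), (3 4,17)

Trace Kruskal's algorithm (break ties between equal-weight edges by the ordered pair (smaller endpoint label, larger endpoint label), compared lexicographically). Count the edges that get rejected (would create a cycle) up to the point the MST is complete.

Sort edges by weight, then run Kruskal:
3 5 (1): add. Components now {1} {2} {3,5} {4} {6} {7}
5 7 (1): add. Components now {1} {2} {3,5,7} {4} {6}
4 5 (5): add. Components now {1} {2} {3,4,5,7} {6}
4 6 (5): add. Components now {1} {2} {3,4,5,6,7}
1 3 (7): add. Components now {1,3,4,5,6,7} {2}
3 6 (8): skip — 3 and 6 already connected.
1 6 (11): skip — 1 and 6 already connected.
1 5 (13): skip — 1 and 5 already connected.
6 7 (14): skip — 6 and 7 already connected.
1 2 (16): add. Components now {1,2,3,4,5,6,7}
Edges rejected before the tree was complete: 4.

4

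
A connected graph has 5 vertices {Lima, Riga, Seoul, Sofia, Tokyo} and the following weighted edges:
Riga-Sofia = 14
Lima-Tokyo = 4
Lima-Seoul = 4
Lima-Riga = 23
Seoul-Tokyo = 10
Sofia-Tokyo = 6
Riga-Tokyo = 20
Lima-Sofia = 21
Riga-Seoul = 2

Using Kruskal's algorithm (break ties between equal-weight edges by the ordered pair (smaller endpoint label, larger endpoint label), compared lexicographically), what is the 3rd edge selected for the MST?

Kruskal: consider edges lightest-first.
Riga-Seoul (2): add — endpoints in different components.
Lima-Seoul (4): add — endpoints in different components.
Lima-Tokyo (4): add — endpoints in different components.
Sofia-Tokyo (6): add — endpoints in different components.
The 3rd edge added is Lima-Tokyo.

Lima-Tokyo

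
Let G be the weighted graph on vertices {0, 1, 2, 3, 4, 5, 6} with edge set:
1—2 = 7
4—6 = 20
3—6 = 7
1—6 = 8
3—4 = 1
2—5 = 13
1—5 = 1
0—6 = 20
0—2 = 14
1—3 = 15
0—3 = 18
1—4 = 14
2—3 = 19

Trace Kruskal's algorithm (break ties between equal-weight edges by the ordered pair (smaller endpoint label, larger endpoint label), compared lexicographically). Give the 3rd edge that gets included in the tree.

1-2

Sort edges by weight, then run Kruskal:
1—5 (1): add. Components now {0} {1,5} {2} {3} {4} {6}
3—4 (1): add. Components now {0} {1,5} {2} {3,4} {6}
1—2 (7): add. Components now {0} {1,2,5} {3,4} {6}
3—6 (7): add. Components now {0} {1,2,5} {3,4,6}
1—6 (8): add. Components now {0} {1,2,3,4,5,6}
2—5 (13): skip — 2 and 5 already connected.
0—2 (14): add. Components now {0,1,2,3,4,5,6}
The 3rd edge added is 1—2.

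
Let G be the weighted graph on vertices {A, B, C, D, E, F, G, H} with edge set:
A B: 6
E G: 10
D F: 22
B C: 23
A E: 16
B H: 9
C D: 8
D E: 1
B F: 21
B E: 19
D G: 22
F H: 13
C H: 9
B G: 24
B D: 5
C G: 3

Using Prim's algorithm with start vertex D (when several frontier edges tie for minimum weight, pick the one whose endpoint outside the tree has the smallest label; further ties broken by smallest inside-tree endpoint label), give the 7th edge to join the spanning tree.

F-H

Prim, starting at D.
Step 1: cheapest edge leaving the tree is D E (1); add E.
Step 2: cheapest edge leaving the tree is B D (5); add B.
Step 3: cheapest edge leaving the tree is A B (6); add A.
Step 4: cheapest edge leaving the tree is C D (8); add C.
Step 5: cheapest edge leaving the tree is C G (3); add G.
Step 6: cheapest edge leaving the tree is B H (9); add H.
Step 7: cheapest edge leaving the tree is F H (13); add F.
The 7th edge added is F H.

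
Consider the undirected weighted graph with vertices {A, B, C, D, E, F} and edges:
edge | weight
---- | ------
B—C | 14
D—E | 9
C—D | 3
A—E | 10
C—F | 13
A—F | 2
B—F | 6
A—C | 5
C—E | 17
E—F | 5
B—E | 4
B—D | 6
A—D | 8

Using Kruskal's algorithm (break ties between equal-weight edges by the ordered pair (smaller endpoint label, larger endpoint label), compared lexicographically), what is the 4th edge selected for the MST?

Kruskal: consider edges lightest-first.
A—F (2): add — endpoints in different components.
C—D (3): add — endpoints in different components.
B—E (4): add — endpoints in different components.
A—C (5): add — endpoints in different components.
E—F (5): add — endpoints in different components.
The 4th edge added is A—C.

A-C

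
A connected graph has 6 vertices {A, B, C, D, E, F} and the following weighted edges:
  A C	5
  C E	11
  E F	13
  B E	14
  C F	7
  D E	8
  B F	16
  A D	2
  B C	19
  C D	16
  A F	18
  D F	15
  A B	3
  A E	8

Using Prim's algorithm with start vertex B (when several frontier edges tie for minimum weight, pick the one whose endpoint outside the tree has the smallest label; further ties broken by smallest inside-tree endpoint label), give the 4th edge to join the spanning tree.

Grow the tree from B using Prim:
Step 1: cheapest edge leaving the tree is A B (3); add A.
Step 2: cheapest edge leaving the tree is A D (2); add D.
Step 3: cheapest edge leaving the tree is A C (5); add C.
Step 4: cheapest edge leaving the tree is C F (7); add F.
Step 5: cheapest edge leaving the tree is A E (8); add E.
The 4th edge added is C F.

C-F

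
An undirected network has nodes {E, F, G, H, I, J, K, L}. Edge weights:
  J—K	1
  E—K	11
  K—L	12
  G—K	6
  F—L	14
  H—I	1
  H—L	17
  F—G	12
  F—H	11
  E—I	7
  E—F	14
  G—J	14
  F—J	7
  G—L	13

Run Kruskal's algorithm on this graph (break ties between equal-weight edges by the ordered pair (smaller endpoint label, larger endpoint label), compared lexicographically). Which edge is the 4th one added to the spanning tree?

E-I

Sort edges by weight, then run Kruskal:
H—I (1): add — endpoints in different components.
J—K (1): add — endpoints in different components.
G—K (6): add — endpoints in different components.
E—I (7): add — endpoints in different components.
F—J (7): add — endpoints in different components.
E—K (11): add — endpoints in different components.
F—H (11): skip — F and H already connected.
F—G (12): skip — F and G already connected.
K—L (12): add — endpoints in different components.
The 4th edge added is E—I.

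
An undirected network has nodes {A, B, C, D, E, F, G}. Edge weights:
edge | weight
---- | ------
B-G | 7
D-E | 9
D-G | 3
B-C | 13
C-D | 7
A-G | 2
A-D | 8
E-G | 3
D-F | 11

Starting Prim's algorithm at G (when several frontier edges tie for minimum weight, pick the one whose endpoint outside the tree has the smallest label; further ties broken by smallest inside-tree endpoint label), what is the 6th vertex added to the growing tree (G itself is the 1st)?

C

Prim's algorithm from G:
Step 1: cheapest edge leaving the tree is A-G (2); add A.
Step 2: cheapest edge leaving the tree is D-G (3); add D.
Step 3: cheapest edge leaving the tree is E-G (3); add E.
Step 4: cheapest edge leaving the tree is B-G (7); add B.
Step 5: cheapest edge leaving the tree is C-D (7); add C.
Step 6: cheapest edge leaving the tree is D-F (11); add F.
Vertex order: G, A, D, E, B, C, F. The 6th vertex is C.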